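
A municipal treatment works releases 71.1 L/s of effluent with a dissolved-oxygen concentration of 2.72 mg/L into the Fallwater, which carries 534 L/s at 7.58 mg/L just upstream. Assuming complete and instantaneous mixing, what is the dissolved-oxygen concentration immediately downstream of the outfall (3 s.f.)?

Flow-weighted mixing: C = (Q_r C_r + Q_w C_w)/(Q_r + Q_w)
= (534×7.58 + 71.1×2.72)/(534 + 71.1) = 4241/605.1 = 7.009 mg/L.

7.01 mg/L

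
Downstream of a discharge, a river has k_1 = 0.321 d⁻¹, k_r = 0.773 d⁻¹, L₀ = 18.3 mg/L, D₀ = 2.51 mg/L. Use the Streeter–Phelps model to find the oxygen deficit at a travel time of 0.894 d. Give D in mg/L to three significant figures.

D ≈ 4.50 mg/L

k_1 L₀/(k_r−k_1) = 0.321×18.3/(0.773−0.321) = 5.874/0.4520 = 13.00 mg/L.
e^(−k_1 t) = e^(−0.321×0.8940) = 0.7505; e^(−k_r t) = e^(−0.773×0.8940) = 0.5010.
D = 13.00 × (0.7505 − 0.5010) + 2.51 × 0.5010 = 3.242 + 1.258 = 4.500 mg/L.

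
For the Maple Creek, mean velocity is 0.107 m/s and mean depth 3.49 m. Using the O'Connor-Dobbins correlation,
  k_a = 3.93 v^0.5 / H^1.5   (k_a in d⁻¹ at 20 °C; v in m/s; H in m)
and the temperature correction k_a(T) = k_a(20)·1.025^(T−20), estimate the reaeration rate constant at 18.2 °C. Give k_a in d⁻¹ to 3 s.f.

k_a ≈ 0.189 d⁻¹

k_a(20) = 3.93 × 0.107^0.5 / 3.49^1.5 = 3.93 × 0.3271 / 6.520 = 0.1972 d⁻¹.
k_a(18.2) = 0.1972 × 1.025^(18.2−20) = 0.1972 × 0.9565 = 0.1886 d⁻¹.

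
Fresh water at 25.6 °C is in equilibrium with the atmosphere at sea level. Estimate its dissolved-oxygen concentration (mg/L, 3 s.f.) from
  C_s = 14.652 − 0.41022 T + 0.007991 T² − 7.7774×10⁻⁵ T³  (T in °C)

C_s ≈ 8.08 mg/L

C_s = 14.652 − 0.41022×25.6 + 0.007991×25.6² − 7.7774×10⁻⁵×25.6³ = 8.083 mg/L.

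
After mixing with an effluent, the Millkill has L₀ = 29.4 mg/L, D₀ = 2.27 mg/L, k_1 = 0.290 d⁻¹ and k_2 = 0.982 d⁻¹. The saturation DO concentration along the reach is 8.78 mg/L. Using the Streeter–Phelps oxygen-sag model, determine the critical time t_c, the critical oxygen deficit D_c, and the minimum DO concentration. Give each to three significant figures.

t_c ≈ 1.47 d; D_c ≈ 5.67 mg/L; min DO ≈ 3.11 mg/L

With k_2/k_1 = 3.386 and 1 − D₀(k_2−k_1)/(k_1 L₀) = 0.8158,
t_c = ln(3.386 × 0.8158) / (0.982 − 0.290) = ln(2.762) / 0.6920 = 1.016/0.6920 = 1.468 d.
D_c = (k_1/k_2) L₀ e^(−k_1 t_c) = (0.290/0.982) × 29.4 × e^(−0.290×1.468) = 0.2953 × 29.4 × 0.6532 = 5.672 mg/L.
Minimum DO = C_s − D_c = 8.78 − 5.672 = 3.108 mg/L.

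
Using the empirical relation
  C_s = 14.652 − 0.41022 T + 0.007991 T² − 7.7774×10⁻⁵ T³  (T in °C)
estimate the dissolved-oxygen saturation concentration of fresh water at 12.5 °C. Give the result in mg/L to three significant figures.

C_s = 14.652 − 0.41022×12.5 + 0.007991×12.5² − 7.7774×10⁻⁵×12.5³ = 10.62 mg/L.

C_s ≈ 10.6 mg/L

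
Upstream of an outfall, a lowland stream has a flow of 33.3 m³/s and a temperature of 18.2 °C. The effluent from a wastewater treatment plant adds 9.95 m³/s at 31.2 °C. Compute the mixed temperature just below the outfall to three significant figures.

Flow-weighted mixing: C = (Q_r C_r + Q_w C_w)/(Q_r + Q_w)
= (33.3×18.2 + 9.95×31.2)/(33.3 + 9.95) = 916.5/43.25 = 21.19 °C.

21.2 °C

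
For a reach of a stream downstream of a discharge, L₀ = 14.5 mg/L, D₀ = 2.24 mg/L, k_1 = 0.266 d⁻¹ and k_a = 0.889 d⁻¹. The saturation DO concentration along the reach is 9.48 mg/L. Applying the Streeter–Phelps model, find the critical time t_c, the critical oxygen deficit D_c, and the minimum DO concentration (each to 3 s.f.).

t_c ≈ 1.22 d; D_c ≈ 3.14 mg/L; min DO ≈ 6.34 mg/L

With k_a/k_1 = 3.342 and 1 − D₀(k_a−k_1)/(k_1 L₀) = 0.6382,
t_c = ln(3.342 × 0.6382) / (0.889 − 0.266) = ln(2.133) / 0.6230 = 0.7575/0.6230 = 1.216 d.
D_c = (k_1/k_a) L₀ e^(−k_1 t_c) = (0.266/0.889) × 14.5 × e^(−0.266×1.216) = 0.2992 × 14.5 × 0.7237 = 3.140 mg/L.
Minimum DO = C_s − D_c = 9.48 − 3.140 = 6.340 mg/L.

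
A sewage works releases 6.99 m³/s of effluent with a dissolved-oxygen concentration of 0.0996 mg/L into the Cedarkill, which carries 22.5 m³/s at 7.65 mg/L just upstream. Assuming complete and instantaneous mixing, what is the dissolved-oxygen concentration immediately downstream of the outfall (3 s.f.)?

5.86 mg/L

Flow-weighted mixing: C = (Q_r C_r + Q_w C_w)/(Q_r + Q_w)
= (22.5×7.65 + 6.99×0.0996)/(22.5 + 6.99) = 172.8/29.49 = 5.860 mg/L.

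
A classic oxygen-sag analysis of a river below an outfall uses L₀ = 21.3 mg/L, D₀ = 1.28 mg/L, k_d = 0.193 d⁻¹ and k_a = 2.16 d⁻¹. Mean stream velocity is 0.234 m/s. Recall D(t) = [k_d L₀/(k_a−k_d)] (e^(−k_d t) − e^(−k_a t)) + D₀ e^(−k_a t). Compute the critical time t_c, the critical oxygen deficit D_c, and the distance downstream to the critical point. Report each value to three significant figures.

At the critical point dD/dt = 0, so k_d L₀ e^(−k_d t) = k_a D. Substituting D(t) from the Streeter–Phelps equation and solving for t gives
t_c = ln[(k_a/k_d)(1 − D₀(k_a−k_d)/(k_d L₀))] / (k_a−k_d).
Here k_a−k_d = 1.967 d⁻¹ and 1 − D₀(k_a−k_d)/(k_d L₀) = 1 − 1.28×1.967/(0.193×21.3) = 0.3875, so
t_c = ln(11.19 × 0.3875) / 1.967 = 1.467 / 1.967 = 0.7459 d.
L(t_c) = L₀ e^(−k_d t_c) = 21.3 × 0.8659 = 18.44 mg/L, and at the critical point k_a D_c = k_d L, so D_c = (0.193/2.16) × 18.44 = 1.648 mg/L.
x_c = v t_c = 0.234 m/s × 0.7459 d × 86400 s/d = 15080 m ≈ 15.1 km.

t_c ≈ 0.746 d; D_c ≈ 1.65 mg/L; x_c ≈ 15.1 km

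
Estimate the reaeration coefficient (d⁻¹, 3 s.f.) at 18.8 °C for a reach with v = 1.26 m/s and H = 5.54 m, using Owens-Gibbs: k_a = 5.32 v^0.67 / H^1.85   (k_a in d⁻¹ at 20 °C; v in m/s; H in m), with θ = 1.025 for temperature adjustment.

k_a(20) = 5.32 × 1.26^0.67 / 5.54^1.85 = 5.32 × 1.167 / 23.74 = 0.2616 d⁻¹.
k_a(18.8) = 0.2616 × 1.025^(18.8−20) = 0.2616 × 0.9708 = 0.2540 d⁻¹.

k_a ≈ 0.254 d⁻¹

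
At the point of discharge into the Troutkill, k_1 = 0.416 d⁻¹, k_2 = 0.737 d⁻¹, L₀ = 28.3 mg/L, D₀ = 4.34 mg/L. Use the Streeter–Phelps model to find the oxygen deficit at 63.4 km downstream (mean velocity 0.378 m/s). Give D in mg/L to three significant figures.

Travel time t = x/v = 63.4 km / (0.378 m/s) = 63400 m / 0.378 m/s = 167700 s = 1.941 d.
k_1 L₀/(k_2−k_1) = 0.416×28.3/(0.737−0.416) = 11.77/0.3210 = 36.68 mg/L.
e^(−k_1 t) = e^(−0.416×1.941) = 0.4459; e^(−k_2 t) = e^(−0.737×1.941) = 0.2391.
D = 36.68 × (0.4459 − 0.2391) + 4.34 × 0.2391 = 7.585 + 1.038 = 8.622 mg/L.

D ≈ 8.62 mg/L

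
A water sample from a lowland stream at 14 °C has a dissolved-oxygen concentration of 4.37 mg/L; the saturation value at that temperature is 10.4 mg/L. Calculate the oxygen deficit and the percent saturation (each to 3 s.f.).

D = C_s − C = 10.4 − 4.37 = 6.03 mg/L.
% saturation = 4.37/10.4 × 100 = 42.0 %.

D ≈ 6.03 mg/L; 42.0 % saturation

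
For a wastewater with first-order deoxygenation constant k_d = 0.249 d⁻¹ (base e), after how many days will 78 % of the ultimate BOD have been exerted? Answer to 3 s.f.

t ≈ 6.08 d

y/L₀ = 1 − e^(−k_d t) = 0.78 ⇒ e^(−k_d t) = 0.220
t = −ln(0.220) / 0.249 = 1.514 / 0.249 = 6.081 d.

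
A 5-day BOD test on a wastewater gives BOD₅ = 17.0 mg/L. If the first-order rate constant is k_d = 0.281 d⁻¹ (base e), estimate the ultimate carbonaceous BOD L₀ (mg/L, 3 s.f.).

L₀ ≈ 22.5 mg/L

BOD₅ = L₀(1 − e^(−5k_d)) ⇒ L₀ = BOD₅ / (1 − e^(−5×0.281))
= 17.0 / (1 − 0.2454) = 17.0 / 0.7546 = 22.53 mg/L.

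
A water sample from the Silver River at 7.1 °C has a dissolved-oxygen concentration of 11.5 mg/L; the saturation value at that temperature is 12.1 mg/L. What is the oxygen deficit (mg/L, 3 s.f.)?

D ≈ 0.600 mg/L

D = C_s − C = 12.1 − 11.5 = 0.600 mg/L.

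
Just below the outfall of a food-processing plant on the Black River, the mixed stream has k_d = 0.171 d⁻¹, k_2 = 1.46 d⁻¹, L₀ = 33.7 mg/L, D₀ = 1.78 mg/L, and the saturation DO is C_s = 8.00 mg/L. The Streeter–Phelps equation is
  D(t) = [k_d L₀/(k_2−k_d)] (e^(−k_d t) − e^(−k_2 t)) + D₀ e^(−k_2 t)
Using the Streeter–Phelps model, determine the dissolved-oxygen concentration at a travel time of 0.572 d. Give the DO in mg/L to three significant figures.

DO ≈ 5.11 mg/L

k_d L₀/(k_2−k_d) = 0.171×33.7/(1.46−0.171) = 5.763/1.289 = 4.471 mg/L.
e^(−k_d t) = e^(−0.171×0.5720) = 0.9068; e^(−k_2 t) = e^(−1.46×0.5720) = 0.4338.
D = 4.471 × (0.9068 − 0.4338) + 1.78 × 0.4338 = 2.115 + 0.7722 = 2.887 mg/L.
DO = C_s − D = 8.00 − 2.887 = 5.113 mg/L.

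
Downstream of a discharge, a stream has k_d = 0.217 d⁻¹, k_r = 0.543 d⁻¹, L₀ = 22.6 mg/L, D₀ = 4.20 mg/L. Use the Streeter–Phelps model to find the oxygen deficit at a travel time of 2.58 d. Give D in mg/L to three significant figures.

D ≈ 5.92 mg/L

k_d L₀/(k_r−k_d) = 0.217×22.6/(0.543−0.217) = 4.904/0.3260 = 15.04 mg/L.
e^(−k_d t) = e^(−0.217×2.580) = 0.5713; e^(−k_r t) = e^(−0.543×2.580) = 0.2464.
D = 15.04 × (0.5713 − 0.2464) + 4.20 × 0.2464 = 4.888 + 1.035 = 5.923 mg/L.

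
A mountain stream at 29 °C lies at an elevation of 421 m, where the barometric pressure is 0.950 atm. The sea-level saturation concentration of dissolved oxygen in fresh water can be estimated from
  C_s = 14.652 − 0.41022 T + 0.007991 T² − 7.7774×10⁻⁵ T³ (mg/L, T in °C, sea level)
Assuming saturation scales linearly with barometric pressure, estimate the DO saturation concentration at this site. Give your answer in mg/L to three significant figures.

At sea level: C_s = 14.652 − 0.41022×29 + 0.007991×29² − 7.7774×10⁻⁵×29³ = 7.579 mg/L.
Pressure correction: C_s' = 7.579 × 0.950 = 7.200 mg/L.

C_s ≈ 7.20 mg/L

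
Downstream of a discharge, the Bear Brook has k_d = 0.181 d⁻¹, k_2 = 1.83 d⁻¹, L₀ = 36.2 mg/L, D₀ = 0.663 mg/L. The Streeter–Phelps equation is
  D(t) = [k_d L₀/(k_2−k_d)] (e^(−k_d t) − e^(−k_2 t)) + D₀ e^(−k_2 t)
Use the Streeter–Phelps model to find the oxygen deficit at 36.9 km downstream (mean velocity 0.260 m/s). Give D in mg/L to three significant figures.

Travel time t = x/v = 36.9 km / (0.260 m/s) = 36900 m / 0.260 m/s = 141900 s = 1.643 d.
k_d L₀/(k_2−k_d) = 0.181×36.2/(1.83−0.181) = 6.552/1.649 = 3.973 mg/L.
e^(−k_d t) = e^(−0.181×1.643) = 0.7428; e^(−k_2 t) = e^(−1.83×1.643) = 0.04949.
D = 3.973 × (0.7428 − 0.04949) + 0.663 × 0.04949 = 2.755 + 0.03281 = 2.788 mg/L.

D ≈ 2.79 mg/L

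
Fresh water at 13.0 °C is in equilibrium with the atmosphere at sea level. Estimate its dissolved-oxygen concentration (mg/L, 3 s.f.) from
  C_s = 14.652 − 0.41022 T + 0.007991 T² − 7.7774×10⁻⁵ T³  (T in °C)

C_s ≈ 10.5 mg/L

C_s = 14.652 − 0.41022×13.0 + 0.007991×13.0² − 7.7774×10⁻⁵×13.0³ = 10.50 mg/L.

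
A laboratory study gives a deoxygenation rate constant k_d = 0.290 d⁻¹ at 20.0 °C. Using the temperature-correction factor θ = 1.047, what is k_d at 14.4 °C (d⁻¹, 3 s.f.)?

k_d ≈ 0.224 d⁻¹

k_d(T₂) = k_d(T₁) · θ^(T₂−T₁) = 0.290 × 1.047^(14.4−20.0)
= 0.290 × 1.047^-5.60 = 0.290 × 0.7732 = 0.2242 d⁻¹.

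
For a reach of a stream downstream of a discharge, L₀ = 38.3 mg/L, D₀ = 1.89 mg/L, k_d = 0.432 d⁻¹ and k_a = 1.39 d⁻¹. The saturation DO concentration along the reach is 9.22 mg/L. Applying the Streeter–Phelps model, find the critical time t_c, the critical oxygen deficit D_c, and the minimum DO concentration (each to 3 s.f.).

t_c ≈ 1.10 d; D_c ≈ 7.40 mg/L; min DO ≈ 1.82 mg/L

With k_a/k_d = 3.218 and 1 − D₀(k_a−k_d)/(k_d L₀) = 0.8906,
t_c = ln(3.218 × 0.8906) / (1.39 − 0.432) = ln(2.865) / 0.9580 = 1.053/0.9580 = 1.099 d.
D_c = (k_d/k_a) L₀ e^(−k_d t_c) = (0.432/1.39) × 38.3 × e^(−0.432×1.099) = 0.3108 × 38.3 × 0.6221 = 7.405 mg/L.
Minimum DO = C_s − D_c = 9.22 − 7.405 = 1.815 mg/L.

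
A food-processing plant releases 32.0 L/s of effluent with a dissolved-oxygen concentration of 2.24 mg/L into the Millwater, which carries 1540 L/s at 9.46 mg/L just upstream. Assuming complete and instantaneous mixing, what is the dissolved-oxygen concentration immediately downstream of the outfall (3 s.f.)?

9.31 mg/L

Flow-weighted mixing: C = (Q_r C_r + Q_w C_w)/(Q_r + Q_w)
= (1540×9.46 + 32.0×2.24)/(1540 + 32.0) = 14640/1572 = 9.313 mg/L.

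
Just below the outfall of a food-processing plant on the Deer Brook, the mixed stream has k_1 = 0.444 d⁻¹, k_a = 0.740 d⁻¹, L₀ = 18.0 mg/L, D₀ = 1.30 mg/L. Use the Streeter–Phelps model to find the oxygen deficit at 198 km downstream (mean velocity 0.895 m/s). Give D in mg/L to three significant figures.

D ≈ 4.80 mg/L

Travel time t = x/v = 198 km / (0.895 m/s) = 198000 m / 0.895 m/s = 221200 s = 2.561 d.
k_1 L₀/(k_a−k_1) = 0.444×18.0/(0.740−0.444) = 7.992/0.2960 = 27.00 mg/L.
e^(−k_1 t) = e^(−0.444×2.561) = 0.3208; e^(−k_a t) = e^(−0.740×2.561) = 0.1504.
D = 27.00 × (0.3208 − 0.1504) + 1.30 × 0.1504 = 4.603 + 0.1955 = 4.798 mg/L.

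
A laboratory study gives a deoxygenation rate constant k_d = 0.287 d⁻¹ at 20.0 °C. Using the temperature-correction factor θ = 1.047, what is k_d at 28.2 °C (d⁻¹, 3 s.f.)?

k_d ≈ 0.418 d⁻¹

k_d(T₂) = k_d(T₁) · θ^(T₂−T₁) = 0.287 × 1.047^(28.2−20.0)
= 0.287 × 1.047^8.20 = 0.287 × 1.457 = 0.4183 d⁻¹.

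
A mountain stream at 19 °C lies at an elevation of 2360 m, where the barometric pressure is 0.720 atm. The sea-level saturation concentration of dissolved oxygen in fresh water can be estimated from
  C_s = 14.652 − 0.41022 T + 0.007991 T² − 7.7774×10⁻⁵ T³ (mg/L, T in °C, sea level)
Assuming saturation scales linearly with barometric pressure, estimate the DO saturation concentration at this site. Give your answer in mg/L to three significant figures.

At sea level: C_s = 14.652 − 0.41022×19 + 0.007991×19² − 7.7774×10⁻⁵×19³ = 9.209 mg/L.
Pressure correction: C_s' = 9.209 × 0.720 = 6.631 mg/L.

C_s ≈ 6.63 mg/L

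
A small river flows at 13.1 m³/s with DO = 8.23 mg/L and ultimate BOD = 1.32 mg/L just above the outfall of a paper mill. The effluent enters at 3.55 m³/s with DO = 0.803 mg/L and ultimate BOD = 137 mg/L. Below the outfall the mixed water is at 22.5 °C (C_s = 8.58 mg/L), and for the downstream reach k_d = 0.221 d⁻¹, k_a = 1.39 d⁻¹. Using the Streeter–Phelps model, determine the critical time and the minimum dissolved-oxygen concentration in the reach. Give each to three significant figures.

t_c ≈ 1.22 d; minimum DO ≈ 4.91 mg/L

Mixed DO = (13.1×8.23 + 3.55×0.803)/(13.1+3.55) = 110.7/16.65 = 6.646 mg/L.
Mixed L₀ = (13.1×1.32 + 3.55×137)/(16.65) = 503.6/16.65 = 30.25 mg/L.
Initial deficit D₀ = C_s − DO₀ = 8.58 − 6.646 = 1.934 mg/L.
t_c = (1/1.169) ln[(1.39/0.221)(1 − 1.934×1.169/(0.221×30.25))] = 0.8554 × ln(4.163) = 1.220 d.
D_c = (0.221/1.39) × 30.25 × e^(−0.221×1.220) = 0.1590 × 30.25 × 0.7637 = 3.673 mg/L.
Minimum DO = 8.58 − 3.673 = 4.907 mg/L.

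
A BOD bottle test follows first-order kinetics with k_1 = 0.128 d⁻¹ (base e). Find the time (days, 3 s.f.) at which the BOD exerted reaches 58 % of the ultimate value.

t ≈ 6.78 d

y/L₀ = 1 − e^(−k_1 t) = 0.58 ⇒ e^(−k_1 t) = 0.420
t = −ln(0.420) / 0.128 = 0.8675 / 0.128 = 6.777 d.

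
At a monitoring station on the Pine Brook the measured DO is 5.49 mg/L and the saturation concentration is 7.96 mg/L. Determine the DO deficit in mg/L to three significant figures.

D ≈ 2.47 mg/L

D = C_s − C = 7.96 − 5.49 = 2.47 mg/L.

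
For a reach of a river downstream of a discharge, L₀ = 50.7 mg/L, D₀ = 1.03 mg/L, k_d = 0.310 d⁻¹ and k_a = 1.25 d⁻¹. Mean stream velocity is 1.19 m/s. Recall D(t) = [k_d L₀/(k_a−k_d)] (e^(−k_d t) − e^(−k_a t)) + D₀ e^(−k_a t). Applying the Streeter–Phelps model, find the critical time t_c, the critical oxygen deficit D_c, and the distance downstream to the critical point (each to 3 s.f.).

With k_a/k_d = 4.032 and 1 − D₀(k_a−k_d)/(k_d L₀) = 0.9384,
t_c = ln(4.032 × 0.9384) / (1.25 − 0.310) = ln(3.784) / 0.9400 = 1.331/0.9400 = 1.416 d.
L(t_c) = L₀ e^(−k_d t_c) = 50.7 × 0.6448 = 32.69 mg/L, and at the critical point k_a D_c = k_d L, so D_c = (0.310/1.25) × 32.69 = 8.107 mg/L.
x_c = v t_c = 1.19 m/s × 1.416 d × 86400 s/d = 145600 m ≈ 146 km.

t_c ≈ 1.42 d; D_c ≈ 8.11 mg/L; x_c ≈ 146 km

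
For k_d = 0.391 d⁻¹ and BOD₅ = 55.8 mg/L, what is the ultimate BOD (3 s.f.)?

BOD₅ = L₀(1 − e^(−5k_d)) ⇒ L₀ = BOD₅ / (1 − e^(−5×0.391))
= 55.8 / (1 − 0.1416) = 55.8 / 0.8584 = 65.00 mg/L.

L₀ ≈ 65.0 mg/L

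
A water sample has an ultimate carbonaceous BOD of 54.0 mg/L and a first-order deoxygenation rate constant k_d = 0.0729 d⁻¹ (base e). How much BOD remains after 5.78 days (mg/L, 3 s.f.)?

L ≈ 35.4 mg/L

L_t = L₀ e^(−k_d t) = 54.0 × e^(−0.0729×5.78) = 54.0 × 0.6562 = 35.43 mg/L.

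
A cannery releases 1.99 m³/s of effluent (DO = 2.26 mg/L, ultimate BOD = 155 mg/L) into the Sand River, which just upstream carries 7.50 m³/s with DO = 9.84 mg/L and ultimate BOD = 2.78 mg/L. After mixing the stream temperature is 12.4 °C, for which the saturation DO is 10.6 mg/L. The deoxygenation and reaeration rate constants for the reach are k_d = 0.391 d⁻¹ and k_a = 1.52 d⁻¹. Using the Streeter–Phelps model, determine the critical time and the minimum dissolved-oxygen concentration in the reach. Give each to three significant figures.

t_c ≈ 1.01 d; minimum DO ≈ 4.59 mg/L

Mixed DO = (7.50×9.84 + 1.99×2.26)/(7.50+1.99) = 78.30/9.490 = 8.251 mg/L.
Mixed L₀ = (7.50×2.78 + 1.99×155)/(9.490) = 329.3/9.490 = 34.70 mg/L.
Initial deficit D₀ = C_s − DO₀ = 10.6 − 8.251 = 2.349 mg/L.
t_c = (1/1.129) ln[(1.52/0.391)(1 − 2.349×1.129/(0.391×34.70))] = 0.8857 × ln(3.127) = 1.010 d.
D_c = (0.391/1.52) × 34.70 × e^(−0.391×1.010) = 0.2572 × 34.70 × 0.6738 = 6.014 mg/L.
Minimum DO = 10.6 − 6.014 = 4.586 mg/L.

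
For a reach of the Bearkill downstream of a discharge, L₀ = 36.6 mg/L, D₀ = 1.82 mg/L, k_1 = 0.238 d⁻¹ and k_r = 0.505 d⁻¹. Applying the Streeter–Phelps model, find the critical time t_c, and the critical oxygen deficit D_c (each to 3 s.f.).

With k_r/k_1 = 2.122 and 1 − D₀(k_r−k_1)/(k_1 L₀) = 0.9442,
t_c = ln(2.122 × 0.9442) / (0.505 − 0.238) = ln(2.003) / 0.2670 = 0.6949/0.2670 = 2.603 d.
D_c = (k_1/k_r) L₀ e^(−k_1 t_c) = (0.238/0.505) × 36.6 × e^(−0.238×2.603) = 0.4713 × 36.6 × 0.5383 = 9.285 mg/L.

t_c ≈ 2.60 d; D_c ≈ 9.28 mg/L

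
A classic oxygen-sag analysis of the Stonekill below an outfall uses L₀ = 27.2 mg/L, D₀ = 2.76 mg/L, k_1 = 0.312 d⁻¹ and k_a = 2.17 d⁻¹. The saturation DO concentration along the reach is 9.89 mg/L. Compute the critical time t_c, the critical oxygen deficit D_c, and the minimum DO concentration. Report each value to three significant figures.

t_c ≈ 0.545 d; D_c ≈ 3.30 mg/L; min DO ≈ 6.59 mg/L

At the critical point dD/dt = 0, so k_1 L₀ e^(−k_1 t) = k_a D. Substituting D(t) from the Streeter–Phelps equation and solving for t gives
t_c = ln[(k_a/k_1)(1 − D₀(k_a−k_1)/(k_1 L₀))] / (k_a−k_1).
Here k_a−k_1 = 1.858 d⁻¹ and 1 − D₀(k_a−k_1)/(k_1 L₀) = 1 − 2.76×1.858/(0.312×27.2) = 0.3957, so
t_c = ln(6.955 × 0.3957) / 1.858 = 1.012 / 1.858 = 0.5449 d.
D_c = (k_1/k_a) L₀ e^(−k_1 t_c) = (0.312/2.17) × 27.2 × e^(−0.312×0.5449) = 0.1438 × 27.2 × 0.8437 = 3.299 mg/L.
Minimum DO = C_s − D_c = 9.89 − 3.299 = 6.591 mg/L.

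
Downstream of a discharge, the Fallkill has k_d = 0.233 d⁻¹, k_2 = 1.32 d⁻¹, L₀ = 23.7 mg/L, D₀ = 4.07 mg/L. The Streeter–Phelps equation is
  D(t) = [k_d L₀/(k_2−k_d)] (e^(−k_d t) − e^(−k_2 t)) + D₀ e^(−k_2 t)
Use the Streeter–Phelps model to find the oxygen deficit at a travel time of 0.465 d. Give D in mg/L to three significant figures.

k_d L₀/(k_2−k_d) = 0.233×23.7/(1.32−0.233) = 5.522/1.087 = 5.080 mg/L.
e^(−k_d t) = e^(−0.233×0.4650) = 0.8973; e^(−k_2 t) = e^(−1.32×0.4650) = 0.5413.
D = 5.080 × (0.8973 − 0.5413) + 4.07 × 0.5413 = 1.809 + 2.203 = 4.012 mg/L.

D ≈ 4.01 mg/L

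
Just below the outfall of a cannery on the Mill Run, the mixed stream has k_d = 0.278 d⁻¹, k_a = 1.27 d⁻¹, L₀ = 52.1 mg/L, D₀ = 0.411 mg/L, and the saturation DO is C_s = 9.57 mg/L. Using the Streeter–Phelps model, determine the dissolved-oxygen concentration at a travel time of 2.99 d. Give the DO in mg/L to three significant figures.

k_d L₀/(k_a−k_d) = 0.278×52.1/(1.27−0.278) = 14.48/0.9920 = 14.60 mg/L.
e^(−k_d t) = e^(−0.278×2.990) = 0.4355; e^(−k_a t) = e^(−1.27×2.990) = 0.02243.
D = 14.60 × (0.4355 − 0.02243) + 0.411 × 0.02243 = 6.031 + 0.009219 = 6.041 mg/L.
DO = C_s − D = 9.57 − 6.041 = 3.529 mg/L.

DO ≈ 3.53 mg/L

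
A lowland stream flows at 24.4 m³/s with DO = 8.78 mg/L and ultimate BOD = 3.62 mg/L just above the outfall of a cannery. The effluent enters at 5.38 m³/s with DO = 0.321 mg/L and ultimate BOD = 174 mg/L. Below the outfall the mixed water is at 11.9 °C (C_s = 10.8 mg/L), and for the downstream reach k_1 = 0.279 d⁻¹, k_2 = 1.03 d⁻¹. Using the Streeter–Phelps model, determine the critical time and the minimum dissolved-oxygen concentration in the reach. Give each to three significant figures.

Mixed DO = (24.4×8.78 + 5.38×0.321)/(24.4+5.38) = 216.0/29.78 = 7.252 mg/L.
Mixed L₀ = (24.4×3.62 + 5.38×174)/(29.78) = 1024/29.78 = 34.40 mg/L.
Initial deficit D₀ = C_s − DO₀ = 10.8 − 7.252 = 3.548 mg/L.
t_c = (1/0.7510) ln[(1.03/0.279)(1 − 3.548×0.7510/(0.279×34.40))] = 1.332 × ln(2.667) = 1.306 d.
D_c = (0.279/1.03) × 34.40 × e^(−0.279×1.306) = 0.2709 × 34.40 × 0.6946 = 6.473 mg/L.
Minimum DO = 10.8 − 6.473 = 4.327 mg/L.

t_c ≈ 1.31 d; minimum DO ≈ 4.33 mg/L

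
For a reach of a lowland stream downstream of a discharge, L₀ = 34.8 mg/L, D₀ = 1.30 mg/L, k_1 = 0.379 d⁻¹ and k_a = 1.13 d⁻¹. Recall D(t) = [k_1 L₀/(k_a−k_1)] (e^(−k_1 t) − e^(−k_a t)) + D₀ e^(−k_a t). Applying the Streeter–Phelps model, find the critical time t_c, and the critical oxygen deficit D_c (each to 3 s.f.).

t_c ≈ 1.35 d; D_c ≈ 6.99 mg/L

With k_a/k_1 = 2.982 and 1 − D₀(k_a−k_1)/(k_1 L₀) = 0.9260,
t_c = ln(2.982 × 0.9260) / (1.13 − 0.379) = ln(2.761) / 0.7510 = 1.016/0.7510 = 1.352 d.
L(t_c) = L₀ e^(−k_1 t_c) = 34.8 × 0.5990 = 20.85 mg/L, and at the critical point k_a D_c = k_1 L, so D_c = (0.379/1.13) × 20.85 = 6.991 mg/L.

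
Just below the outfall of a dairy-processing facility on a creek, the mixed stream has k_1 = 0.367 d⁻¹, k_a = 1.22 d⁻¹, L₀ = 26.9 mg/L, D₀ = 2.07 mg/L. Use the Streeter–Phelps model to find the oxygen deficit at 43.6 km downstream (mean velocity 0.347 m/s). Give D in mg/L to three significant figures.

D ≈ 5.18 mg/L

Travel time t = x/v = 43.6 km / (0.347 m/s) = 43600 m / 0.347 m/s = 125600 s = 1.454 d.
k_1 L₀/(k_a−k_1) = 0.367×26.9/(1.22−0.367) = 9.872/0.8530 = 11.57 mg/L.
e^(−k_1 t) = e^(−0.367×1.454) = 0.5864; e^(−k_a t) = e^(−1.22×1.454) = 0.1696.
D = 11.57 × (0.5864 − 0.1696) + 2.07 × 0.1696 = 4.824 + 0.3511 = 5.175 mg/L.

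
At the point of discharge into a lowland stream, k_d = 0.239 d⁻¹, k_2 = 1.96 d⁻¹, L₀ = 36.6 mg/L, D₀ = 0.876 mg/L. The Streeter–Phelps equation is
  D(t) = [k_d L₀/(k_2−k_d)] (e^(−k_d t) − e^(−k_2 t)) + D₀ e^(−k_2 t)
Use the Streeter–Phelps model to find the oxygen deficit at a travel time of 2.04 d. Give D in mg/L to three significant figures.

D ≈ 3.04 mg/L

k_d L₀/(k_2−k_d) = 0.239×36.6/(1.96−0.239) = 8.747/1.721 = 5.083 mg/L.
e^(−k_d t) = e^(−0.239×2.040) = 0.6141; e^(−k_2 t) = e^(−1.96×2.040) = 0.01834.
D = 5.083 × (0.6141 − 0.01834) + 0.876 × 0.01834 = 3.028 + 0.01607 = 3.044 mg/L.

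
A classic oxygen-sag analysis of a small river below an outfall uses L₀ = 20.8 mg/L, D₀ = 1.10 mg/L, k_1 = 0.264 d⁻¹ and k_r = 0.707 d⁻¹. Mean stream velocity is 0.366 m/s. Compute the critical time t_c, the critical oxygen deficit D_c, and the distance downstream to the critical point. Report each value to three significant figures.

At the critical point dD/dt = 0, so k_1 L₀ e^(−k_1 t) = k_r D. Substituting D(t) from the Streeter–Phelps equation and solving for t gives
t_c = ln[(k_r/k_1)(1 − D₀(k_r−k_1)/(k_1 L₀))] / (k_r−k_1).
Here k_r−k_1 = 0.4430 d⁻¹ and 1 − D₀(k_r−k_1)/(k_1 L₀) = 1 − 1.10×0.4430/(0.264×20.8) = 0.9113, so
t_c = ln(2.678 × 0.9113) / 0.4430 = 0.8922 / 0.4430 = 2.014 d.
L(t_c) = L₀ e^(−k_1 t_c) = 20.8 × 0.5876 = 12.22 mg/L, and at the critical point k_r D_c = k_1 L, so D_c = (0.264/0.707) × 12.22 = 4.564 mg/L.
x_c = v t_c = 0.366 m/s × 2.014 d × 86400 s/d = 63680 m ≈ 63.7 km.

t_c ≈ 2.01 d; D_c ≈ 4.56 mg/L; x_c ≈ 63.7 km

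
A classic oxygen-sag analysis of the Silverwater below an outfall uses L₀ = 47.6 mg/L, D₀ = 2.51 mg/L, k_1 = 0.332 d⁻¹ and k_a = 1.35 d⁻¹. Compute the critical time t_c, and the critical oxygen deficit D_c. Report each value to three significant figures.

t_c = [1/(k_a−k_1)] ln[(k_a/k_1)(1 − D₀(k_a−k_1)/(k_1 L₀))]
= [1/(1.35−0.332)] ln[(1.35/0.332)(1 − 2.51×1.018/(0.332×47.6))]
= (1/1.018) ln[4.066 × 0.8383] = 0.9823 × ln(3.409) = 0.9823 × 1.226 = 1.205 d.
L(t_c) = L₀ e^(−k_1 t_c) = 47.6 × 0.6704 = 31.91 mg/L, and at the critical point k_a D_c = k_1 L, so D_c = (0.332/1.35) × 31.91 = 7.847 mg/L.

t_c ≈ 1.20 d; D_c ≈ 7.85 mg/L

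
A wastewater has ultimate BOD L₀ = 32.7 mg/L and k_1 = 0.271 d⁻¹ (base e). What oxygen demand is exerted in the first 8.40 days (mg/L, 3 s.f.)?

y ≈ 29.3 mg/L

y_t = L₀(1 − e^(−k_1 t)) = 32.7 × (1 − e^(−0.271×8.40))
= 32.7 × (1 − 0.1027) = 32.7 × 0.8973 = 29.34 mg/L.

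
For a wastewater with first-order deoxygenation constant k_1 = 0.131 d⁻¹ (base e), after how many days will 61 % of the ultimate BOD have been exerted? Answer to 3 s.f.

t ≈ 7.19 d

y/L₀ = 1 − e^(−k_1 t) = 0.61 ⇒ e^(−k_1 t) = 0.390
t = −ln(0.390) / 0.131 = 0.9416 / 0.131 = 7.188 d.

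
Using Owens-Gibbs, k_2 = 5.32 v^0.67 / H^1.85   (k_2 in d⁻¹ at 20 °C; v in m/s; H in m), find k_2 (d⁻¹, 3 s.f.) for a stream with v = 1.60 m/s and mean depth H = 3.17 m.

k_2 = 5.32 × 1.60^0.67 / 3.17^1.85 = 5.32 × 1.370 / 8.452 = 0.8624 d⁻¹.

k_2 ≈ 0.862 d⁻¹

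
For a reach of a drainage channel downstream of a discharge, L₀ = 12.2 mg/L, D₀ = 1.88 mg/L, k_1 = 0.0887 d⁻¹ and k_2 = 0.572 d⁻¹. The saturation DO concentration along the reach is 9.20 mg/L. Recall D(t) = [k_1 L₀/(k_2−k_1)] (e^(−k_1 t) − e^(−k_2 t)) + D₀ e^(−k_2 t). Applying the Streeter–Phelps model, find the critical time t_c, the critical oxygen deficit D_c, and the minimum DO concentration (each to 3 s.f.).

t_c ≈ 0.0695 d; D_c ≈ 1.88 mg/L; min DO ≈ 7.32 mg/L

With k_2/k_1 = 6.449 and 1 − D₀(k_2−k_1)/(k_1 L₀) = 0.1604,
t_c = ln(6.449 × 0.1604) / (0.572 − 0.0887) = ln(1.034) / 0.4833 = 0.03357/0.4833 = 0.06946 d.
L(t_c) = L₀ e^(−k_1 t_c) = 12.2 × 0.9939 = 12.13 mg/L, and at the critical point k_2 D_c = k_1 L, so D_c = (0.0887/0.572) × 12.13 = 1.880 mg/L.
Minimum DO = C_s − D_c = 9.20 − 1.880 = 7.320 mg/L.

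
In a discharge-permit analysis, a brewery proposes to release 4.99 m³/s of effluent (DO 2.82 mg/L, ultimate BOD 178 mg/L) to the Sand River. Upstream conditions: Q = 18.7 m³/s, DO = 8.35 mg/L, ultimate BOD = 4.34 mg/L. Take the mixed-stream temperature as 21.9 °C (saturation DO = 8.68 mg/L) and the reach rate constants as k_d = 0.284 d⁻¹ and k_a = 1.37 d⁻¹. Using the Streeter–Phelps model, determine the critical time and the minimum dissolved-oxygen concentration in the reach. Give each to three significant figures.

t_c ≈ 1.31 d; minimum DO ≈ 2.83 mg/L

Mixed DO = (18.7×8.35 + 4.99×2.82)/(18.7+4.99) = 170.2/23.69 = 7.185 mg/L.
Mixed L₀ = (18.7×4.34 + 4.99×178)/(23.69) = 969.4/23.69 = 40.92 mg/L.
Initial deficit D₀ = C_s − DO₀ = 8.68 − 7.185 = 1.495 mg/L.
t_c = (1/1.086) ln[(1.37/0.284)(1 − 1.495×1.086/(0.284×40.92))] = 0.9208 × ln(4.150) = 1.310 d.
D_c = (0.284/1.37) × 40.92 × e^(−0.284×1.310) = 0.2073 × 40.92 × 0.6892 = 5.847 mg/L.
Minimum DO = 8.68 − 5.847 = 2.833 mg/L.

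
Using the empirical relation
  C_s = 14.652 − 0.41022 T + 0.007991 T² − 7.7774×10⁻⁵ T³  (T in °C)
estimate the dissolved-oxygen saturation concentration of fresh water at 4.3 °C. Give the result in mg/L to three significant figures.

C_s = 14.652 − 0.41022×4.3 + 0.007991×4.3² − 7.7774×10⁻⁵×4.3³ = 13.03 mg/L.

C_s ≈ 13.0 mg/L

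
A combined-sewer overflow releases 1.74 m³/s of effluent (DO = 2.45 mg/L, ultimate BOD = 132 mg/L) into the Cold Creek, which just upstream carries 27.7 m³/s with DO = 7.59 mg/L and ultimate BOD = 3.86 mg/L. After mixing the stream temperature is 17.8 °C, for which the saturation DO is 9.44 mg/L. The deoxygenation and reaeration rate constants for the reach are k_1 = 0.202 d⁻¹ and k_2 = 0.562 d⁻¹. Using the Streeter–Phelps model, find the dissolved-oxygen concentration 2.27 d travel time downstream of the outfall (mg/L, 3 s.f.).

Mixed DO = (27.7×7.59 + 1.74×2.45)/(27.7+1.74) = 214.5/29.44 = 7.286 mg/L.
Mixed L₀ = (27.7×3.86 + 1.74×132)/(29.44) = 336.6/29.44 = 11.43 mg/L.
Initial deficit D₀ = C_s − DO₀ = 9.44 − 7.286 = 2.154 mg/L.
D(2.27) = [0.202×11.43/(0.562−0.202)](e^(−0.202×2.27) − e^(−0.562×2.27)) + 2.154 e^(−0.562×2.27)
= 6.415 × (0.6322 − 0.2792) + 2.154 × 0.2792 = 2.866 mg/L.
DO = 9.44 − 2.866 = 6.574 mg/L.

DO ≈ 6.57 mg/L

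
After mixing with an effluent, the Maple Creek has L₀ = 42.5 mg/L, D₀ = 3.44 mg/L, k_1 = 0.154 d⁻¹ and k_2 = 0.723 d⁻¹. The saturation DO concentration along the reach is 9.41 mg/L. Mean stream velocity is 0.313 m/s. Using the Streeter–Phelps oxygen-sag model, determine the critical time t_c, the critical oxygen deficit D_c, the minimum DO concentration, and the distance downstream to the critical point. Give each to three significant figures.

t_c ≈ 2.09 d; D_c ≈ 6.56 mg/L; min DO ≈ 2.85 mg/L; x_c ≈ 56.6 km

t_c = [1/(k_2−k_1)] ln[(k_2/k_1)(1 − D₀(k_2−k_1)/(k_1 L₀))]
= [1/(0.723−0.154)] ln[(0.723/0.154)(1 − 3.44×0.5690/(0.154×42.5))]
= (1/0.5690) ln[4.695 × 0.7009] = 1.757 × ln(3.291) = 1.757 × 1.191 = 2.093 d.
L(t_c) = L₀ e^(−k_1 t_c) = 42.5 × 0.7244 = 30.79 mg/L, and at the critical point k_2 D_c = k_1 L, so D_c = (0.154/0.723) × 30.79 = 6.558 mg/L.
Minimum DO = C_s − D_c = 9.41 − 6.558 = 2.852 mg/L.
x_c = v t_c = 0.313 m/s × 2.093 d × 86400 s/d = 56610 m ≈ 56.6 km.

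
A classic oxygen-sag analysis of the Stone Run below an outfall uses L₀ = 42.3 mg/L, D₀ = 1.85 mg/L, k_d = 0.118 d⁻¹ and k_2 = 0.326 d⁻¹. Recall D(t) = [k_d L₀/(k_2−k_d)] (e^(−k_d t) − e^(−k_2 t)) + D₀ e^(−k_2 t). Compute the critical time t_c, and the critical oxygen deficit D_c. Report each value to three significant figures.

With k_2/k_d = 2.763 and 1 − D₀(k_2−k_d)/(k_d L₀) = 0.9229,
t_c = ln(2.763 × 0.9229) / (0.326 − 0.118) = ln(2.550) / 0.2080 = 0.9360/0.2080 = 4.500 d.
L(t_c) = L₀ e^(−k_d t_c) = 42.3 × 0.5880 = 24.87 mg/L, and at the critical point k_2 D_c = k_d L, so D_c = (0.118/0.326) × 24.87 = 9.003 mg/L.

t_c ≈ 4.50 d; D_c ≈ 9.00 mg/L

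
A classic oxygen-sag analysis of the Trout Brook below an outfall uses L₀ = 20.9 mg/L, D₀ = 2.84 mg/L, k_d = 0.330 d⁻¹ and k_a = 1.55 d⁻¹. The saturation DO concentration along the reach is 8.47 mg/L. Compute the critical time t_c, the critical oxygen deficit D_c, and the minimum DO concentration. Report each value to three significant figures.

With k_a/k_d = 4.697 and 1 − D₀(k_a−k_d)/(k_d L₀) = 0.4976,
t_c = ln(4.697 × 0.4976) / (1.55 − 0.330) = ln(2.337) / 1.220 = 0.8490/1.220 = 0.6959 d.
D_c = (k_d/k_a) L₀ e^(−k_d t_c) = (0.330/1.55) × 20.9 × e^(−0.330×0.6959) = 0.2129 × 20.9 × 0.7948 = 3.537 mg/L.
Minimum DO = C_s − D_c = 8.47 − 3.537 = 4.933 mg/L.

t_c ≈ 0.696 d; D_c ≈ 3.54 mg/L; min DO ≈ 4.93 mg/L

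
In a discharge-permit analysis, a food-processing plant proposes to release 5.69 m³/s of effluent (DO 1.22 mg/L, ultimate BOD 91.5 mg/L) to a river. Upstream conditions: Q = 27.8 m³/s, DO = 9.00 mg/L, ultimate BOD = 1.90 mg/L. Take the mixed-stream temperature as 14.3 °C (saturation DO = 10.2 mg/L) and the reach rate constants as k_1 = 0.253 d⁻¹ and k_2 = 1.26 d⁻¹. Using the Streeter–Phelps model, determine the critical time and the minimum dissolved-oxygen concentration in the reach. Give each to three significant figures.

t_c ≈ 0.718 d; minimum DO ≈ 7.33 mg/L

Mixed DO = (27.8×9.00 + 5.69×1.22)/(27.8+5.69) = 257.1/33.49 = 7.678 mg/L.
Mixed L₀ = (27.8×1.90 + 5.69×91.5)/(33.49) = 573.5/33.49 = 17.12 mg/L.
Initial deficit D₀ = C_s − DO₀ = 10.2 − 7.678 = 2.522 mg/L.
t_c = (1/1.007) ln[(1.26/0.253)(1 − 2.522×1.007/(0.253×17.12))] = 0.9930 × ln(2.061) = 0.7181 d.
D_c = (0.253/1.26) × 17.12 × e^(−0.253×0.7181) = 0.2008 × 17.12 × 0.8339 = 2.867 mg/L.
Minimum DO = 10.2 − 2.867 = 7.333 mg/L.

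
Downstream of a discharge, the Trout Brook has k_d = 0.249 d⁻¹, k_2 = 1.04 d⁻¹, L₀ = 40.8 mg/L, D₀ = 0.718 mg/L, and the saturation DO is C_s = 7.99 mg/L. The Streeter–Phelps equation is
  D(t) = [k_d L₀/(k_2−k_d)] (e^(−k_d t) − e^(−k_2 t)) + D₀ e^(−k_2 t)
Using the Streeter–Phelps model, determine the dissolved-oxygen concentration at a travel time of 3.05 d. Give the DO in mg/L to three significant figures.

DO ≈ 2.49 mg/L

k_d L₀/(k_2−k_d) = 0.249×40.8/(1.04−0.249) = 10.16/0.7910 = 12.84 mg/L.
e^(−k_d t) = e^(−0.249×3.050) = 0.4679; e^(−k_2 t) = e^(−1.04×3.050) = 0.04192.
D = 12.84 × (0.4679 − 0.04192) + 0.718 × 0.04192 = 5.471 + 0.03010 = 5.501 mg/L.
DO = C_s − D = 7.99 − 5.501 = 2.489 mg/L.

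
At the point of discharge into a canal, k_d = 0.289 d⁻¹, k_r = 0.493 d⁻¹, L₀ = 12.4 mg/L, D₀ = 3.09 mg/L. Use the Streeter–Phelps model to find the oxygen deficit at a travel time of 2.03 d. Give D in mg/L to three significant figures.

k_d L₀/(k_r−k_d) = 0.289×12.4/(0.493−0.289) = 3.584/0.2040 = 17.57 mg/L.
e^(−k_d t) = e^(−0.289×2.030) = 0.5562; e^(−k_r t) = e^(−0.493×2.030) = 0.3676.
D = 17.57 × (0.5562 − 0.3676) + 3.09 × 0.3676 = 3.313 + 1.136 = 4.449 mg/L.

D ≈ 4.45 mg/L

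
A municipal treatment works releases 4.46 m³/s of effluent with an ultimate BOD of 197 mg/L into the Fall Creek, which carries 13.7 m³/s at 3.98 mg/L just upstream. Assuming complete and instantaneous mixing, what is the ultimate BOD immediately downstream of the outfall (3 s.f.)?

Flow-weighted mixing: C = (Q_r C_r + Q_w C_w)/(Q_r + Q_w)
= (13.7×3.98 + 4.46×197)/(13.7 + 4.46) = 933.1/18.16 = 51.38 mg/L.

51.4 mg/L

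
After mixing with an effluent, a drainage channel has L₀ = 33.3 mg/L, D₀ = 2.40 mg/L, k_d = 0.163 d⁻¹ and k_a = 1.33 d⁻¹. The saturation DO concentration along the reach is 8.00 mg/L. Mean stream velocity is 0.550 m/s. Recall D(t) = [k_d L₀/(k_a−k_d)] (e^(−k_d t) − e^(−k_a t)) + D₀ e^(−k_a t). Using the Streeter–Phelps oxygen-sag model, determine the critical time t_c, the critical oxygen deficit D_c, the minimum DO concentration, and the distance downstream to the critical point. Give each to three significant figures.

At the critical point dD/dt = 0, so k_d L₀ e^(−k_d t) = k_a D. Substituting D(t) from the Streeter–Phelps equation and solving for t gives
t_c = ln[(k_a/k_d)(1 − D₀(k_a−k_d)/(k_d L₀))] / (k_a−k_d).
Here k_a−k_d = 1.167 d⁻¹ and 1 − D₀(k_a−k_d)/(k_d L₀) = 1 − 2.40×1.167/(0.163×33.3) = 0.4840, so
t_c = ln(8.160 × 0.4840) / 1.167 = 1.374 / 1.167 = 1.177 d.
D_c = (k_d/k_a) L₀ e^(−k_d t_c) = (0.163/1.33) × 33.3 × e^(−0.163×1.177) = 0.1226 × 33.3 × 0.8254 = 3.369 mg/L.
Minimum DO = C_s − D_c = 8.00 − 3.369 = 4.631 mg/L.
x_c = v t_c = 0.550 m/s × 1.177 d × 86400 s/d = 55930 m ≈ 55.9 km.

t_c ≈ 1.18 d; D_c ≈ 3.37 mg/L; min DO ≈ 4.63 mg/L; x_c ≈ 55.9 km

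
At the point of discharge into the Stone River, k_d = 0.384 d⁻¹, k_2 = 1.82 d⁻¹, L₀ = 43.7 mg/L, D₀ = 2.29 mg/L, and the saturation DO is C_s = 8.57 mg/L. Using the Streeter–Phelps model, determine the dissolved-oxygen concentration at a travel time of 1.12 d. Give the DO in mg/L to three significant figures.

DO ≈ 2.19 mg/L

k_d L₀/(k_2−k_d) = 0.384×43.7/(1.82−0.384) = 16.78/1.436 = 11.69 mg/L.
e^(−k_d t) = e^(−0.384×1.120) = 0.6505; e^(−k_2 t) = e^(−1.82×1.120) = 0.1302.
D = 11.69 × (0.6505 − 0.1302) + 2.29 × 0.1302 = 6.079 + 0.2982 = 6.377 mg/L.
DO = C_s − D = 8.57 − 6.377 = 2.193 mg/L.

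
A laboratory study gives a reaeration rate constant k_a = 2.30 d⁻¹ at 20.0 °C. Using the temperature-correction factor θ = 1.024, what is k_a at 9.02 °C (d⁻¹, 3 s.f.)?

k_a(T₂) = k_a(T₁) · θ^(T₂−T₁) = 2.30 × 1.024^(9.02−20.0)
= 2.30 × 1.024^-11.0 = 2.30 × 0.7707 = 1.773 d⁻¹.

k_a ≈ 1.77 d⁻¹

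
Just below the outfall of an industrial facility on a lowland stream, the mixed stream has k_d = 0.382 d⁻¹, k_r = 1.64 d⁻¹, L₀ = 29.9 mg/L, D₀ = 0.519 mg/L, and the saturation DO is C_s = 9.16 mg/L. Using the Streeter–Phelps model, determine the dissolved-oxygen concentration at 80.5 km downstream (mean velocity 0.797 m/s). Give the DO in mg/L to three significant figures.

Travel time t = x/v = 80.5 km / (0.797 m/s) = 80500 m / 0.797 m/s = 101000 s = 1.169 d.
k_d L₀/(k_r−k_d) = 0.382×29.9/(1.64−0.382) = 11.42/1.258 = 9.079 mg/L.
e^(−k_d t) = e^(−0.382×1.169) = 0.6398; e^(−k_r t) = e^(−1.64×1.169) = 0.1470.
D = 9.079 × (0.6398 − 0.1470) + 0.519 × 0.1470 = 4.474 + 0.07630 = 4.551 mg/L.
DO = C_s − D = 9.16 − 4.551 = 4.609 mg/L.

DO ≈ 4.61 mg/L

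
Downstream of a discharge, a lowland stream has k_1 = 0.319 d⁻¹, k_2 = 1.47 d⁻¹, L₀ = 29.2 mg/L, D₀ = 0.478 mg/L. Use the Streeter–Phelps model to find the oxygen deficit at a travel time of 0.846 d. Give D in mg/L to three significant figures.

D ≈ 3.98 mg/L

k_1 L₀/(k_2−k_1) = 0.319×29.2/(1.47−0.319) = 9.315/1.151 = 8.093 mg/L.
e^(−k_1 t) = e^(−0.319×0.8460) = 0.7635; e^(−k_2 t) = e^(−1.47×0.8460) = 0.2883.
D = 8.093 × (0.7635 − 0.2883) + 0.478 × 0.2883 = 3.845 + 0.1378 = 3.983 mg/L.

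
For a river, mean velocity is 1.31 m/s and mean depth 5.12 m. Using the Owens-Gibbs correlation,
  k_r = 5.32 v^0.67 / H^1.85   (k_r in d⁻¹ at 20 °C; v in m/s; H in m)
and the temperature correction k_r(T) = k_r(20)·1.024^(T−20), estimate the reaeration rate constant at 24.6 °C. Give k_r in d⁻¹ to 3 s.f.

k_r(20) = 5.32 × 1.31^0.67 / 5.12^1.85 = 5.32 × 1.198 / 20.52 = 0.3107 d⁻¹.
k_r(24.6) = 0.3107 × 1.024^(24.6−20) = 0.3107 × 1.115 = 0.3465 d⁻¹.

k_r ≈ 0.347 d⁻¹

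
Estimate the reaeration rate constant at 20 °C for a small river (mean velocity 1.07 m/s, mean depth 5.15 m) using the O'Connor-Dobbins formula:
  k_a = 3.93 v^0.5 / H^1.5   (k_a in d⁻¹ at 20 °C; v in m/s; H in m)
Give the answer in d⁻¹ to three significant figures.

k_a ≈ 0.348 d⁻¹

k_a = 3.93 × 1.07^0.5 / 5.15^1.5 = 3.93 × 1.034 / 11.69 = 0.3478 d⁻¹.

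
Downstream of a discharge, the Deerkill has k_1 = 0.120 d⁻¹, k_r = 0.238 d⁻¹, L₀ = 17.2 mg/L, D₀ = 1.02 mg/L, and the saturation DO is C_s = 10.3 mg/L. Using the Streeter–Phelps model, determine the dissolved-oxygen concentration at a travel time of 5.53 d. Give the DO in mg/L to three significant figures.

DO ≈ 5.71 mg/L

k_1 L₀/(k_r−k_1) = 0.120×17.2/(0.238−0.120) = 2.064/0.1180 = 17.49 mg/L.
e^(−k_1 t) = e^(−0.120×5.530) = 0.5150; e^(−k_r t) = e^(−0.238×5.530) = 0.2682.
D = 17.49 × (0.5150 − 0.2682) + 1.02 × 0.2682 = 4.317 + 0.2735 = 4.591 mg/L.
DO = C_s − D = 10.3 − 4.591 = 5.709 mg/L.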